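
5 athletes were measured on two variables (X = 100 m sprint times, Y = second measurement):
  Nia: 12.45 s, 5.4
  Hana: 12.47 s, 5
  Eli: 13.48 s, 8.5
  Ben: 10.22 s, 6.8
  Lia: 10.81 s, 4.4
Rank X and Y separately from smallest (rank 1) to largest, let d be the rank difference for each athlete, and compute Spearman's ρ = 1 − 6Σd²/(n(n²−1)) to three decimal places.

0.300

Ranks of variable 1: 3, 4, 5, 1, 2
Ranks of variable 2: 3, 2, 5, 4, 1
d = r₁ − r₂: 0, 2, 0, -3, 1
d²: 0, 4, 0, 9, 1; Σd² = 14
ρ = 1 − 6·14/(5·24) = 1 − 84/120 = 0.300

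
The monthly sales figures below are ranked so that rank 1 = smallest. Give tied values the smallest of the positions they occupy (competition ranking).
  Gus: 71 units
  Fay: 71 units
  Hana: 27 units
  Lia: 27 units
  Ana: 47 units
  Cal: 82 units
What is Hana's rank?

1

Sorted (ascending): 27, 27, 47, 71, 71, 82
The 2 values of 27 occupy positions 1–2 → each gets rank 1.
The 2 values of 71 occupy positions 4–5 → each gets rank 4.
Hana has value 27 units → rank 1.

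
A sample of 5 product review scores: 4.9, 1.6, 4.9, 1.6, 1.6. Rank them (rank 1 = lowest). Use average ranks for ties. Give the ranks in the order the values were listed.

4.5, 2, 4.5, 2, 2

Sorted (ascending): 1.6, 1.6, 1.6, 4.9, 4.9
The 3 values of 1.6 occupy positions 1–3 → average rank 2.
The 2 values of 4.9 occupy positions 4–5 → average rank (4+5)/2 = 4.5.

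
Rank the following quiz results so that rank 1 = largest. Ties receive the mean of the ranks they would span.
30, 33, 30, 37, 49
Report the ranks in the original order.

Sorted (descending): 49, 37, 33, 30, 30
The 2 values of 30 occupy positions 4–5 → average rank (4+5)/2 = 4.5.

4.5, 3, 4.5, 2, 1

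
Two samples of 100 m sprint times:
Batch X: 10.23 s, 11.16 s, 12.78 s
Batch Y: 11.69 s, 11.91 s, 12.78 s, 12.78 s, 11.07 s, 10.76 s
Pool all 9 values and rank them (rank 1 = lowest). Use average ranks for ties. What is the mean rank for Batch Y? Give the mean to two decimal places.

5.33

Sorted (ascending): 10.23, 10.76, 11.07, 11.16, 11.69, 11.91, 12.78, 12.78, 12.78
The 3 values of 12.78 occupy positions 7–9 → average rank 8.
Batch Y values → pooled ranks: 11.69→5, 11.91→6, 12.78→8, 12.78→8, 11.07→3, 10.76→2
Mean rank = (5 + 6 + 8 + 8 + 3 + 2) / 6 = 5.33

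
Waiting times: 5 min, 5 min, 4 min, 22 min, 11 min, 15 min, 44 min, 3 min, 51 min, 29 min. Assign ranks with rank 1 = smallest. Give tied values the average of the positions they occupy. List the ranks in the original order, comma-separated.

3.5, 3.5, 2, 7, 5, 6, 9, 1, 10, 8

Sorted (ascending): 3, 4, 5, 5, 11, 15, 22, 29, 44, 51
The 2 values of 5 occupy positions 3–4 → average rank (3+4)/2 = 3.5.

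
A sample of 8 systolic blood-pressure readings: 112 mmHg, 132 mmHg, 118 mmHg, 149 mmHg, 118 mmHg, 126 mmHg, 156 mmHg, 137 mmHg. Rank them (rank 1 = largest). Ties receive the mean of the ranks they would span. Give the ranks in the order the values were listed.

8, 4, 6.5, 2, 6.5, 5, 1, 3

Sorted (descending): 156, 149, 137, 132, 126, 118, 118, 112
The 2 values of 118 occupy positions 6–7 → average rank (6+7)/2 = 6.5.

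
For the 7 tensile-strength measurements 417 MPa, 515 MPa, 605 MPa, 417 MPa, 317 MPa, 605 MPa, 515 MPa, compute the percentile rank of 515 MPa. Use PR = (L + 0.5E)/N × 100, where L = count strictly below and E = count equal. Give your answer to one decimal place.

57.1

N = 7.
Strictly below 515: 3. Equal to 515: 2.
PR = (3 + 0.5·2)/7 × 100 = 57.1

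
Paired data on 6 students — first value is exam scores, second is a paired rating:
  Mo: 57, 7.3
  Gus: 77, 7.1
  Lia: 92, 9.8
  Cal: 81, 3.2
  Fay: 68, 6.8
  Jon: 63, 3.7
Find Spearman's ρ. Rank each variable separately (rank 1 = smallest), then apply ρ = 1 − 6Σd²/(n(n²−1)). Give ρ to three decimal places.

0.086

Ranks of variable 1: 1, 4, 6, 5, 3, 2
Ranks of variable 2: 5, 4, 6, 1, 3, 2
d = r₁ − r₂: -4, 0, 0, 4, 0, 0
d²: 16, 0, 0, 16, 0, 0; Σd² = 32
ρ = 1 − 6·32/(6·35) = 1 − 192/210 = 0.086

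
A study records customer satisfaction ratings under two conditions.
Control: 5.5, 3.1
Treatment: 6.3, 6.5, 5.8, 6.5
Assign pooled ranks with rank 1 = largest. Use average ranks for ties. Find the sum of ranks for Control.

11

Sorted (descending): 6.5, 6.5, 6.3, 5.8, 5.5, 3.1
The 2 values of 6.5 occupy positions 1–2 → average rank (1+2)/2 = 1.5.
Control values → pooled ranks: 5.5→5, 3.1→6
Rank sum = 5 + 6 = 11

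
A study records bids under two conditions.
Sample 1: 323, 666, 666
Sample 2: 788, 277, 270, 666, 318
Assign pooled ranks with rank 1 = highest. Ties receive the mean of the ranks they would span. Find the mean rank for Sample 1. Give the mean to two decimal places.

Sorted (descending): 788, 666, 666, 666, 323, 318, 277, 270
The 3 values of 666 occupy positions 2–4 → average rank 3.
Sample 1 values → pooled ranks: 323→5, 666→3, 666→3
Mean rank = (5 + 3 + 3) / 3 = 3.67

3.67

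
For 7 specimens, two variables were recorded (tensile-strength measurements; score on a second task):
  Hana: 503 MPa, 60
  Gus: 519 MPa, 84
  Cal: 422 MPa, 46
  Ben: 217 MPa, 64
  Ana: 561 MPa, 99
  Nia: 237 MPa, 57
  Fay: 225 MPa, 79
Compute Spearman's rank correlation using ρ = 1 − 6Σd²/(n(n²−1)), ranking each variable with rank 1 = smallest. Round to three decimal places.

Ranks of variable 1: 5, 6, 4, 1, 7, 3, 2
Ranks of variable 2: 3, 6, 1, 4, 7, 2, 5
d = r₁ − r₂: 2, 0, 3, -3, 0, 1, -3
d²: 4, 0, 9, 9, 0, 1, 9; Σd² = 32
ρ = 1 − 6·32/(7·48) = 1 − 192/336 = 0.429

0.429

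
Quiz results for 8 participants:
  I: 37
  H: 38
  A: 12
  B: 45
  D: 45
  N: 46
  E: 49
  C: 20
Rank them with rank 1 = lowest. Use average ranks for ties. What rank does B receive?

Sorted (ascending): 12, 20, 37, 38, 45, 45, 46, 49
The 2 values of 45 occupy positions 5–6 → average rank (5+6)/2 = 5.5.
B has value 45 → rank 5.5.

5.5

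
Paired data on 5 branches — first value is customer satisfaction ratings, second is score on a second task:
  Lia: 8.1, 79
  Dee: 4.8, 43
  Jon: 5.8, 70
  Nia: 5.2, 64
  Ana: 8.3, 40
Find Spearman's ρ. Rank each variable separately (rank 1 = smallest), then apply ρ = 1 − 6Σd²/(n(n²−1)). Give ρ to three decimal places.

0.000

Ranks of variable 1: 4, 1, 3, 2, 5
Ranks of variable 2: 5, 2, 4, 3, 1
d = r₁ − r₂: -1, -1, -1, -1, 4
d²: 1, 1, 1, 1, 16; Σd² = 20
ρ = 1 − 6·20/(5·24) = 1 − 120/120 = 0.000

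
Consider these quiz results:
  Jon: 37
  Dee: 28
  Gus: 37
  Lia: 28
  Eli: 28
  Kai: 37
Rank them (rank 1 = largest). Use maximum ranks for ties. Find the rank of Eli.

6

Sorted (descending): 37, 37, 37, 28, 28, 28
The 3 values of 37 occupy positions 1–3 → each gets rank 3.
The 3 values of 28 occupy positions 4–6 → each gets rank 6.
Eli has value 28 → rank 6.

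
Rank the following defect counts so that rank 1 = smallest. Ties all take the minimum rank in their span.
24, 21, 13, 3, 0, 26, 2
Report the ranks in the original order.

6, 5, 4, 3, 1, 7, 2

Sorted (ascending): 0, 2, 3, 13, 21, 24, 26
No ties — each value takes its position as its rank.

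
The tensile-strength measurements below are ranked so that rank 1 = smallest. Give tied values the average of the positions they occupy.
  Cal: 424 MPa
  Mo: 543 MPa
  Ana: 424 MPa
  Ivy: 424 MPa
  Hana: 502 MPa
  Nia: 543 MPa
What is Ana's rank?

2

Sorted (ascending): 424, 424, 424, 502, 543, 543
The 3 values of 424 occupy positions 1–3 → average rank 2.
The 2 values of 543 occupy positions 5–6 → average rank (5+6)/2 = 5.5.
Ana has value 424 MPa → rank 2.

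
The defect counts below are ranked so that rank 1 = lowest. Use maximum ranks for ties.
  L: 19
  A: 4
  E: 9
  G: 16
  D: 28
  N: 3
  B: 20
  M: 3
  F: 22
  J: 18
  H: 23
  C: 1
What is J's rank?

Sorted (ascending): 1, 3, 3, 4, 9, 16, 18, 19, 20, 22, 23, 28
The 2 values of 3 occupy positions 2–3 → each gets rank 3.
J has value 18 → rank 7.

7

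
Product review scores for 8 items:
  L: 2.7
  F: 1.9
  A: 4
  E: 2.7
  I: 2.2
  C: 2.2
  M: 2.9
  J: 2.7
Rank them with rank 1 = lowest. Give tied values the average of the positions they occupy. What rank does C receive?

2.5

Sorted (ascending): 1.9, 2.2, 2.2, 2.7, 2.7, 2.7, 2.9, 4
The 2 values of 2.2 occupy positions 2–3 → average rank (2+3)/2 = 2.5.
The 3 values of 2.7 occupy positions 4–6 → average rank 5.
C has value 2.2 → rank 2.5.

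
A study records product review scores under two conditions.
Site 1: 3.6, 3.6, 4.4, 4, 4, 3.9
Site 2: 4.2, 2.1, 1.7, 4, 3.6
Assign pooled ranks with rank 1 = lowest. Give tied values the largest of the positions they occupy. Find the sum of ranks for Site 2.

27

Sorted (ascending): 1.7, 2.1, 3.6, 3.6, 3.6, 3.9, 4, 4, 4, 4.2, 4.4
The 3 values of 3.6 occupy positions 3–5 → each gets rank 5.
The 3 values of 4 occupy positions 7–9 → each gets rank 9.
Site 2 values → pooled ranks: 4.2→10, 2.1→2, 1.7→1, 4→9, 3.6→5
Rank sum = 10 + 2 + 1 + 9 + 5 = 27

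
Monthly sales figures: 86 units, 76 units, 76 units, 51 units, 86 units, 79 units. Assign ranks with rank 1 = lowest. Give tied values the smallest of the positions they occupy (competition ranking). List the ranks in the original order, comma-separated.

5, 2, 2, 1, 5, 4

Sorted (ascending): 51, 76, 76, 79, 86, 86
The 2 values of 76 occupy positions 2–3 → each gets rank 2.
The 2 values of 86 occupy positions 5–6 → each gets rank 5.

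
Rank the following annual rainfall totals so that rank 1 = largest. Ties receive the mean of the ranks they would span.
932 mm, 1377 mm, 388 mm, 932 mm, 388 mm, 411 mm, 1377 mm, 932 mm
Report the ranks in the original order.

Sorted (descending): 1377, 1377, 932, 932, 932, 411, 388, 388
The 2 values of 1377 occupy positions 1–2 → average rank (1+2)/2 = 1.5.
The 3 values of 932 occupy positions 3–5 → average rank 4.
The 2 values of 388 occupy positions 7–8 → average rank (7+8)/2 = 7.5.

4, 1.5, 7.5, 4, 7.5, 6, 1.5, 4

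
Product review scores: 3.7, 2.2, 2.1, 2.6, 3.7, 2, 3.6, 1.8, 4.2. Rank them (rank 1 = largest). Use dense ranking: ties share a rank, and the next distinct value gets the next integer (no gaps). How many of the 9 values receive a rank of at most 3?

Sorted (descending): 4.2, 3.7, 3.7, 3.6, 2.6, 2.2, 2.1, 2, 1.8
The 2 values of 3.7 share dense rank 2.
Remaining distinct values take the next consecutive integers.
Ranks ≤ 3: {1, 2, 2, 3} → 4 values.

4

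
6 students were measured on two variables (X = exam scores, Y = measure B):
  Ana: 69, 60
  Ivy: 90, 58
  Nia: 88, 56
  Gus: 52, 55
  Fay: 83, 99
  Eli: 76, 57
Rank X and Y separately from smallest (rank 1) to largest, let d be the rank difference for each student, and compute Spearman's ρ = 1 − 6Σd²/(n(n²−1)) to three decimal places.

Ranks of variable 1: 2, 6, 5, 1, 4, 3
Ranks of variable 2: 5, 4, 2, 1, 6, 3
d = r₁ − r₂: -3, 2, 3, 0, -2, 0
d²: 9, 4, 9, 0, 4, 0; Σd² = 26
ρ = 1 − 6·26/(6·35) = 1 − 156/210 = 0.257

0.257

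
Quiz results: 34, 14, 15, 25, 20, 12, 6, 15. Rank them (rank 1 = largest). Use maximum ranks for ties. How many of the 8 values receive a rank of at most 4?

3

Sorted (descending): 34, 25, 20, 15, 15, 14, 12, 6
The 2 values of 15 occupy positions 4–5 → each gets rank 5.
Ranks ≤ 4: {1, 2, 3} → 3 values.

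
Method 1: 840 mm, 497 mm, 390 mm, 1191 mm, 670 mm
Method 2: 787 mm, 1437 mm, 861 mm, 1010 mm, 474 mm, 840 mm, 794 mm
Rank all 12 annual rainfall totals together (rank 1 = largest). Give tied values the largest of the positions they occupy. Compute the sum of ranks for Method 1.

Sorted (descending): 1437, 1191, 1010, 861, 840, 840, 794, 787, 670, 497, 474, 390
The 2 values of 840 occupy positions 5–6 → each gets rank 6.
Method 1 values → pooled ranks: 840→6, 497→10, 390→12, 1191→2, 670→9
Rank sum = 6 + 10 + 12 + 2 + 9 = 39

39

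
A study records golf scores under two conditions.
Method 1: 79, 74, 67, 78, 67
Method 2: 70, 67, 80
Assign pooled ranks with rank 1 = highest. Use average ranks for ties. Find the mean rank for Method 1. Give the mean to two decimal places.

Sorted (descending): 80, 79, 78, 74, 70, 67, 67, 67
The 3 values of 67 occupy positions 6–8 → average rank 7.
Method 1 values → pooled ranks: 79→2, 74→4, 67→7, 78→3, 67→7
Mean rank = (2 + 4 + 7 + 3 + 7) / 5 = 4.60

4.60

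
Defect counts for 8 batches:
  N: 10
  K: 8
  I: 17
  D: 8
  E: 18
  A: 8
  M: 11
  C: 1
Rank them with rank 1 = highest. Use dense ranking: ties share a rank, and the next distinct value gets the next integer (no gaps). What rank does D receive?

5

Sorted (descending): 18, 17, 11, 10, 8, 8, 8, 1
The 3 values of 8 share dense rank 5.
Remaining distinct values take the next consecutive integers.
D has value 8 → rank 5.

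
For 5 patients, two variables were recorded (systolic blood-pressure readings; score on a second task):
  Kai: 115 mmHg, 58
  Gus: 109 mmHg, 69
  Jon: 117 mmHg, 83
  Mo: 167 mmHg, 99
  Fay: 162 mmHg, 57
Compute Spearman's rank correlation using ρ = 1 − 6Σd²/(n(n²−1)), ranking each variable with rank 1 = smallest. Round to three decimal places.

0.300

Ranks of variable 1: 2, 1, 3, 5, 4
Ranks of variable 2: 2, 3, 4, 5, 1
d = r₁ − r₂: 0, -2, -1, 0, 3
d²: 0, 4, 1, 0, 9; Σd² = 14
ρ = 1 − 6·14/(5·24) = 1 − 84/120 = 0.300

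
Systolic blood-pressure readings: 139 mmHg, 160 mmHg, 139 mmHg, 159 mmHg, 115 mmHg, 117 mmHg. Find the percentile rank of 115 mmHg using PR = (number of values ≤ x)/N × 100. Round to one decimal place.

N = 6.
Strictly below 115: 0. Equal to 115: 1.
PR = 1/6 × 100 = 16.7

16.7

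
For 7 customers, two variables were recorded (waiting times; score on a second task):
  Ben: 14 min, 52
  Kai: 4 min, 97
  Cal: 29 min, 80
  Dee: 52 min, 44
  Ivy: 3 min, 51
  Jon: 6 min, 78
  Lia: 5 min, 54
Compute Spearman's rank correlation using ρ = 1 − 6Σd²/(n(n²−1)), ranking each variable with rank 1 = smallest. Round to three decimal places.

Ranks of variable 1: 5, 2, 6, 7, 1, 4, 3
Ranks of variable 2: 3, 7, 6, 1, 2, 5, 4
d = r₁ − r₂: 2, -5, 0, 6, -1, -1, -1
d²: 4, 25, 0, 36, 1, 1, 1; Σd² = 68
ρ = 1 − 6·68/(7·48) = 1 − 408/336 = -0.214

-0.214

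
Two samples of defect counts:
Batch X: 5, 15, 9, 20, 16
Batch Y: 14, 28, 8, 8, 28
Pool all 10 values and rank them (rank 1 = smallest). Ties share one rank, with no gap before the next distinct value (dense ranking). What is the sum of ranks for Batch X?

Sorted (ascending): 5, 8, 8, 9, 14, 15, 16, 20, 28, 28
The 2 values of 8 share dense rank 2.
The 2 values of 28 share dense rank 8.
Remaining distinct values take the next consecutive integers.
Batch X values → pooled ranks: 5→1, 15→5, 9→3, 20→7, 16→6
Rank sum = 1 + 5 + 3 + 7 + 6 = 22

22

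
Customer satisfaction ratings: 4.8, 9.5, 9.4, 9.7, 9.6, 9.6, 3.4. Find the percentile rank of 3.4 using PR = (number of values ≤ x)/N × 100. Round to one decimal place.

N = 7.
Strictly below 3.4: 0. Equal to 3.4: 1.
PR = 1/7 × 100 = 14.3

14.3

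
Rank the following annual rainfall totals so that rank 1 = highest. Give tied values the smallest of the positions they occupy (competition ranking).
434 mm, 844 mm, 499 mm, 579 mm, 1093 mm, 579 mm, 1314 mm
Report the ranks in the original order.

Sorted (descending): 1314, 1093, 844, 579, 579, 499, 434
The 2 values of 579 occupy positions 4–5 → each gets rank 4.

7, 3, 6, 4, 2, 4, 1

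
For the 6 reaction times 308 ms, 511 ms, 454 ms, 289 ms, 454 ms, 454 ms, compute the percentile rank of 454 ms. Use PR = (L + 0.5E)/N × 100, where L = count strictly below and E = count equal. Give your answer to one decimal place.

58.3

N = 6.
Strictly below 454: 2. Equal to 454: 3.
PR = (2 + 0.5·3)/6 × 100 = 58.3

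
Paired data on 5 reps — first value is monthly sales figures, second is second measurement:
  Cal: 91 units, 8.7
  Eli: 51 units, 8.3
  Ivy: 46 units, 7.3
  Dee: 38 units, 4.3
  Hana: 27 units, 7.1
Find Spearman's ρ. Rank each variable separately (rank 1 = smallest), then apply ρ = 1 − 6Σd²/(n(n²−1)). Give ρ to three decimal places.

Ranks of variable 1: 5, 4, 3, 2, 1
Ranks of variable 2: 5, 4, 3, 1, 2
d = r₁ − r₂: 0, 0, 0, 1, -1
d²: 0, 0, 0, 1, 1; Σd² = 2
ρ = 1 − 6·2/(5·24) = 1 − 12/120 = 0.900

0.900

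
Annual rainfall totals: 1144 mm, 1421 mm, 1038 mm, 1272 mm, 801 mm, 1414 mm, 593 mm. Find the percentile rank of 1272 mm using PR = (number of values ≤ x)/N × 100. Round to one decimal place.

N = 7.
Strictly below 1272: 4. Equal to 1272: 1.
PR = 5/7 × 100 = 71.4

71.4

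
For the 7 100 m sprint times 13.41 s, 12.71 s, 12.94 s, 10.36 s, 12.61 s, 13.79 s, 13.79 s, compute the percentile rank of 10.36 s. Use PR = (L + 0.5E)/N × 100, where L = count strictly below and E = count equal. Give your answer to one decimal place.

N = 7.
Strictly below 10.36: 0. Equal to 10.36: 1.
PR = (0 + 0.5·1)/7 × 100 = 7.1

7.1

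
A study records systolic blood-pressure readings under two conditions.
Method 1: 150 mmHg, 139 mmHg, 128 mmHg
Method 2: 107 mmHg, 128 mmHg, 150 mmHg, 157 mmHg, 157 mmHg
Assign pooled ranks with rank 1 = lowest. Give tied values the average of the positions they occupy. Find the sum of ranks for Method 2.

24

Sorted (ascending): 107, 128, 128, 139, 150, 150, 157, 157
The 2 values of 128 occupy positions 2–3 → average rank (2+3)/2 = 2.5.
The 2 values of 150 occupy positions 5–6 → average rank (5+6)/2 = 5.5.
The 2 values of 157 occupy positions 7–8 → average rank (7+8)/2 = 7.5.
Method 2 values → pooled ranks: 107→1, 128→2.5, 150→5.5, 157→7.5, 157→7.5
Rank sum = 1 + 2.5 + 5.5 + 7.5 + 7.5 = 24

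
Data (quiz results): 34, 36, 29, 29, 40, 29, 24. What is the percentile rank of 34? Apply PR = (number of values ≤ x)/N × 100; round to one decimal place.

71.4

N = 7.
Strictly below 34: 4. Equal to 34: 1.
PR = 5/7 × 100 = 71.4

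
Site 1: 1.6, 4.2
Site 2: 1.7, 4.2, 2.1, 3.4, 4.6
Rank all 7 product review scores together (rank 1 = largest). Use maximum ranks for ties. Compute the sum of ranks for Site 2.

19

Sorted (descending): 4.6, 4.2, 4.2, 3.4, 2.1, 1.7, 1.6
The 2 values of 4.2 occupy positions 2–3 → each gets rank 3.
Site 2 values → pooled ranks: 1.7→6, 4.2→3, 2.1→5, 3.4→4, 4.6→1
Rank sum = 6 + 3 + 5 + 4 + 1 = 19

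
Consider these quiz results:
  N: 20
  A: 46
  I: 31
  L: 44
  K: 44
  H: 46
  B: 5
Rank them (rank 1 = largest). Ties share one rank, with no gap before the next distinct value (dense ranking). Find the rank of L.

2

Sorted (descending): 46, 46, 44, 44, 31, 20, 5
The 2 values of 46 share dense rank 1.
The 2 values of 44 share dense rank 2.
Remaining distinct values take the next consecutive integers.
L has value 44 → rank 2.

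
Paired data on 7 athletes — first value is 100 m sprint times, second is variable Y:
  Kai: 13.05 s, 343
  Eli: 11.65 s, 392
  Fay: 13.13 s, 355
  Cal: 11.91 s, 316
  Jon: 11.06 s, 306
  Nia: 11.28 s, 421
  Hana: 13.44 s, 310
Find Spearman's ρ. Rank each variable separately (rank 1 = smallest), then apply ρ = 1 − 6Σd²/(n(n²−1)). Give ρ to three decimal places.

Ranks of variable 1: 5, 3, 6, 4, 1, 2, 7
Ranks of variable 2: 4, 6, 5, 3, 1, 7, 2
d = r₁ − r₂: 1, -3, 1, 1, 0, -5, 5
d²: 1, 9, 1, 1, 0, 25, 25; Σd² = 62
ρ = 1 − 6·62/(7·48) = 1 − 372/336 = -0.107

-0.107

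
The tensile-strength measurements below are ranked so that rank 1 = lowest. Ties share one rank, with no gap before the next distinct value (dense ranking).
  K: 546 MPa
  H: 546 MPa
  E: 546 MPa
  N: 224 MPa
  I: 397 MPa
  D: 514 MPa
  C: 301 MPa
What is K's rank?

5

Sorted (ascending): 224, 301, 397, 514, 546, 546, 546
The 3 values of 546 share dense rank 5.
Remaining distinct values take the next consecutive integers.
K has value 546 MPa → rank 5.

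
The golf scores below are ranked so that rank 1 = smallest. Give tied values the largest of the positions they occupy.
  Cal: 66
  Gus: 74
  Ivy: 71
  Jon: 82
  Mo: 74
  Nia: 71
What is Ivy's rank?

Sorted (ascending): 66, 71, 71, 74, 74, 82
The 2 values of 71 occupy positions 2–3 → each gets rank 3.
The 2 values of 74 occupy positions 4–5 → each gets rank 5.
Ivy has value 71 → rank 3.

3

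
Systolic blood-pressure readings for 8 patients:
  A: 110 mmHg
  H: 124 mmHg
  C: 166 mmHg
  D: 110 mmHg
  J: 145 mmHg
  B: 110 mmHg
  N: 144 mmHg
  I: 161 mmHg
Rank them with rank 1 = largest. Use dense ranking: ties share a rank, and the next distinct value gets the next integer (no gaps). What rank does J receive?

Sorted (descending): 166, 161, 145, 144, 124, 110, 110, 110
The 3 values of 110 share dense rank 6.
Remaining distinct values take the next consecutive integers.
J has value 145 mmHg → rank 3.

3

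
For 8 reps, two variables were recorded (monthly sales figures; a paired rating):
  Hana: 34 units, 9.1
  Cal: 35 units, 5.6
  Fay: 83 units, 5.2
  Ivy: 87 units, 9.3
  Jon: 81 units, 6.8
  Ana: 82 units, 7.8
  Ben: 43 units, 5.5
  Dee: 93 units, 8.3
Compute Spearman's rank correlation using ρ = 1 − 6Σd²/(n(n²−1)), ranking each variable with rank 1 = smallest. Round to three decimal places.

Ranks of variable 1: 1, 2, 6, 7, 4, 5, 3, 8
Ranks of variable 2: 7, 3, 1, 8, 4, 5, 2, 6
d = r₁ − r₂: -6, -1, 5, -1, 0, 0, 1, 2
d²: 36, 1, 25, 1, 0, 0, 1, 4; Σd² = 68
ρ = 1 − 6·68/(8·63) = 1 − 408/504 = 0.190

0.190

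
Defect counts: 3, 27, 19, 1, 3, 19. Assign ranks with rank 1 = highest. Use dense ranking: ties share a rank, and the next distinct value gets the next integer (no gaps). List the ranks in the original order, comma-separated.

3, 1, 2, 4, 3, 2

Sorted (descending): 27, 19, 19, 3, 3, 1
The 2 values of 19 share dense rank 2.
The 2 values of 3 share dense rank 3.
Remaining distinct values take the next consecutive integers.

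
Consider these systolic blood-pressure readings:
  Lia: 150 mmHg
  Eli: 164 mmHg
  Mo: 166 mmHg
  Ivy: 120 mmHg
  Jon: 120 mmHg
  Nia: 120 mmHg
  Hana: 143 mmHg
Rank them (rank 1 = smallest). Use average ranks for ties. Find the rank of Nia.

Sorted (ascending): 120, 120, 120, 143, 150, 164, 166
The 3 values of 120 occupy positions 1–3 → average rank 2.
Nia has value 120 mmHg → rank 2.

2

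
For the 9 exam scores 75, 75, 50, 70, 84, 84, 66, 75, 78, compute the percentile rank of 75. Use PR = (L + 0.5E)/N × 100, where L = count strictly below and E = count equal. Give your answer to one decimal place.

50.0

N = 9.
Strictly below 75: 3. Equal to 75: 3.
PR = (3 + 0.5·3)/9 × 100 = 50.0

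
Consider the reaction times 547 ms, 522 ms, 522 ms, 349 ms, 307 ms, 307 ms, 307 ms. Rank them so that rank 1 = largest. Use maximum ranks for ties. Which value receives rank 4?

349

Sorted (descending): 547, 522, 522, 349, 307, 307, 307
The 2 values of 522 occupy positions 2–3 → each gets rank 3.
The 3 values of 307 occupy positions 5–7 → each gets rank 7.
Rank 4 → value 349.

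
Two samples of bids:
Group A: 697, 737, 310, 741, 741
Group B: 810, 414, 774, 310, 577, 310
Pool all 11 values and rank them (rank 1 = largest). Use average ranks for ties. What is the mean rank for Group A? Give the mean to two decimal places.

Sorted (descending): 810, 774, 741, 741, 737, 697, 577, 414, 310, 310, 310
The 2 values of 741 occupy positions 3–4 → average rank (3+4)/2 = 3.5.
The 3 values of 310 occupy positions 9–11 → average rank 10.
Group A values → pooled ranks: 697→6, 737→5, 310→10, 741→3.5, 741→3.5
Mean rank = (6 + 5 + 10 + 3.5 + 3.5) / 5 = 5.60

5.60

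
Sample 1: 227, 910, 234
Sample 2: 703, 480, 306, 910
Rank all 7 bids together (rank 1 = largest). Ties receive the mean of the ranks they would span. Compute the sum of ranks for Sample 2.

13.5

Sorted (descending): 910, 910, 703, 480, 306, 234, 227
The 2 values of 910 occupy positions 1–2 → average rank (1+2)/2 = 1.5.
Sample 2 values → pooled ranks: 703→3, 480→4, 306→5, 910→1.5
Rank sum = 3 + 4 + 5 + 1.5 = 13.5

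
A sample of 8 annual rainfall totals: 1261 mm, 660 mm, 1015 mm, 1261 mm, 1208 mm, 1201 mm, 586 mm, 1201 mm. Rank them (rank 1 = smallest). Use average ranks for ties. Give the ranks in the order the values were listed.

7.5, 2, 3, 7.5, 6, 4.5, 1, 4.5

Sorted (ascending): 586, 660, 1015, 1201, 1201, 1208, 1261, 1261
The 2 values of 1201 occupy positions 4–5 → average rank (4+5)/2 = 4.5.
The 2 values of 1261 occupy positions 7–8 → average rank (7+8)/2 = 7.5.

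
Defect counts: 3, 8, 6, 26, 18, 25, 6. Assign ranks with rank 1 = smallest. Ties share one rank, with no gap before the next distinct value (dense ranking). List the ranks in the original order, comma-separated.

1, 3, 2, 6, 4, 5, 2

Sorted (ascending): 3, 6, 6, 8, 18, 25, 26
The 2 values of 6 share dense rank 2.
Remaining distinct values take the next consecutive integers.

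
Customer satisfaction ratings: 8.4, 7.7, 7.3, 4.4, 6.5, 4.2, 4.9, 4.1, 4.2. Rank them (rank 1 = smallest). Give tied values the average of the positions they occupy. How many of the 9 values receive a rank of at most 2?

1

Sorted (ascending): 4.1, 4.2, 4.2, 4.4, 4.9, 6.5, 7.3, 7.7, 8.4
The 2 values of 4.2 occupy positions 2–3 → average rank (2+3)/2 = 2.5.
Ranks ≤ 2: {1} → 1 value.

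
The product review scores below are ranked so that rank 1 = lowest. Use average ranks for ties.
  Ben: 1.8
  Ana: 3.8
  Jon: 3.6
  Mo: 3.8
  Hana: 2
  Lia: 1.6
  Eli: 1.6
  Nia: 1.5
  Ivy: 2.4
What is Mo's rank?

Sorted (ascending): 1.5, 1.6, 1.6, 1.8, 2, 2.4, 3.6, 3.8, 3.8
The 2 values of 1.6 occupy positions 2–3 → average rank (2+3)/2 = 2.5.
The 2 values of 3.8 occupy positions 8–9 → average rank (8+9)/2 = 8.5.
Mo has value 3.8 → rank 8.5.

8.5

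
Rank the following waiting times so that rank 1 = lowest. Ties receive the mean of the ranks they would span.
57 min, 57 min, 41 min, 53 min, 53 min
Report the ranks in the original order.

4.5, 4.5, 1, 2.5, 2.5

Sorted (ascending): 41, 53, 53, 57, 57
The 2 values of 53 occupy positions 2–3 → average rank (2+3)/2 = 2.5.
The 2 values of 57 occupy positions 4–5 → average rank (4+5)/2 = 4.5.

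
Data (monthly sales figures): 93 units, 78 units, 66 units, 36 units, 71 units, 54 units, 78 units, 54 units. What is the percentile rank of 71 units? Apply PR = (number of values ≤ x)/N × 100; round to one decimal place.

62.5

N = 8.
Strictly below 71: 4. Equal to 71: 1.
PR = 5/8 × 100 = 62.5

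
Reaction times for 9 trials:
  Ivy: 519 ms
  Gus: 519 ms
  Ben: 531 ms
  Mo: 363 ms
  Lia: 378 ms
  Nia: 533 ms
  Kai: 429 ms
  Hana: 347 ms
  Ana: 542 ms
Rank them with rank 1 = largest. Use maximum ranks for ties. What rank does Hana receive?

Sorted (descending): 542, 533, 531, 519, 519, 429, 378, 363, 347
The 2 values of 519 occupy positions 4–5 → each gets rank 5.
Hana has value 347 ms → rank 9.

9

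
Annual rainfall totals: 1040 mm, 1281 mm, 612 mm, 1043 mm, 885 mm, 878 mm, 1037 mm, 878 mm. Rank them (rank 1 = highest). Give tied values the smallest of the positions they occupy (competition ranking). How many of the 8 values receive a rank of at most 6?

7

Sorted (descending): 1281, 1043, 1040, 1037, 885, 878, 878, 612
The 2 values of 878 occupy positions 6–7 → each gets rank 6.
Ranks ≤ 6: {1, 2, 3, 4, 5, 6, 6} → 7 values.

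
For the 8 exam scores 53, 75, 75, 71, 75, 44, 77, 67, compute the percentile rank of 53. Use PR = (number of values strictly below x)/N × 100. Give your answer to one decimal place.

N = 8.
Strictly below 53: 1. Equal to 53: 1.
PR = 1/8 × 100 = 12.5

12.5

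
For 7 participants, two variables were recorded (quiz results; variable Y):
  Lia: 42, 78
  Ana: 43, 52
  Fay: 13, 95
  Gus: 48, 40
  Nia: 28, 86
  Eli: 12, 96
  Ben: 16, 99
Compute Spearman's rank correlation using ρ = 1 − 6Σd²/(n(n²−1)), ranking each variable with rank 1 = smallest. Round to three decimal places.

Ranks of variable 1: 5, 6, 2, 7, 4, 1, 3
Ranks of variable 2: 3, 2, 5, 1, 4, 6, 7
d = r₁ − r₂: 2, 4, -3, 6, 0, -5, -4
d²: 4, 16, 9, 36, 0, 25, 16; Σd² = 106
ρ = 1 − 6·106/(7·48) = 1 − 636/336 = -0.893

-0.893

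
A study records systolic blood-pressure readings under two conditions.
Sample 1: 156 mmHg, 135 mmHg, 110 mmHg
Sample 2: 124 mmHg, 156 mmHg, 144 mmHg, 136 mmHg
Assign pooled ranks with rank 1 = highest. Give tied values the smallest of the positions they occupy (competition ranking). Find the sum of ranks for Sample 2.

14

Sorted (descending): 156, 156, 144, 136, 135, 124, 110
The 2 values of 156 occupy positions 1–2 → each gets rank 1.
Sample 2 values → pooled ranks: 124→6, 156→1, 144→3, 136→4
Rank sum = 6 + 1 + 3 + 4 = 14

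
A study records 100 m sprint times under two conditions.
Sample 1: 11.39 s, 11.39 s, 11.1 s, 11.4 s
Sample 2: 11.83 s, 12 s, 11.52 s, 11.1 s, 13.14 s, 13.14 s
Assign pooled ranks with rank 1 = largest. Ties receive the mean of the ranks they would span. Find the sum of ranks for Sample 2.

Sorted (descending): 13.14, 13.14, 12, 11.83, 11.52, 11.4, 11.39, 11.39, 11.1, 11.1
The 2 values of 13.14 occupy positions 1–2 → average rank (1+2)/2 = 1.5.
The 2 values of 11.39 occupy positions 7–8 → average rank (7+8)/2 = 7.5.
The 2 values of 11.1 occupy positions 9–10 → average rank (9+10)/2 = 9.5.
Sample 2 values → pooled ranks: 11.83→4, 12→3, 11.52→5, 11.1→9.5, 13.14→1.5, 13.14→1.5
Rank sum = 4 + 3 + 5 + 9.5 + 1.5 + 1.5 = 24.5

24.5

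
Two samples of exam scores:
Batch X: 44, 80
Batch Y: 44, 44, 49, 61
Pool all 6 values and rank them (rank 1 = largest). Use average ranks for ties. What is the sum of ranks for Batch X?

6

Sorted (descending): 80, 61, 49, 44, 44, 44
The 3 values of 44 occupy positions 4–6 → average rank 5.
Batch X values → pooled ranks: 44→5, 80→1
Rank sum = 5 + 1 = 6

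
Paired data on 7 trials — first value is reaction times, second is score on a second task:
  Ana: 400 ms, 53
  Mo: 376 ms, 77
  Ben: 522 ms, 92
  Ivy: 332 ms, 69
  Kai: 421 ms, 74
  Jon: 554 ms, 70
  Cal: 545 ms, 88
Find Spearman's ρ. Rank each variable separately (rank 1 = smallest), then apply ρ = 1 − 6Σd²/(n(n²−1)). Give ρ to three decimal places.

Ranks of variable 1: 3, 2, 5, 1, 4, 7, 6
Ranks of variable 2: 1, 5, 7, 2, 4, 3, 6
d = r₁ − r₂: 2, -3, -2, -1, 0, 4, 0
d²: 4, 9, 4, 1, 0, 16, 0; Σd² = 34
ρ = 1 − 6·34/(7·48) = 1 − 204/336 = 0.393

0.393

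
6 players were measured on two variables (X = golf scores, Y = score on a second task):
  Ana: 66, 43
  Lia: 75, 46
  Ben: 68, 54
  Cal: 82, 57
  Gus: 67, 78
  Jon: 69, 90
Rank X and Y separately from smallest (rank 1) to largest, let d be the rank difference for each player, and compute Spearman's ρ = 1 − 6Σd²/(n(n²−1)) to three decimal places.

Ranks of variable 1: 1, 5, 3, 6, 2, 4
Ranks of variable 2: 1, 2, 3, 4, 5, 6
d = r₁ − r₂: 0, 3, 0, 2, -3, -2
d²: 0, 9, 0, 4, 9, 4; Σd² = 26
ρ = 1 − 6·26/(6·35) = 1 − 156/210 = 0.257

0.257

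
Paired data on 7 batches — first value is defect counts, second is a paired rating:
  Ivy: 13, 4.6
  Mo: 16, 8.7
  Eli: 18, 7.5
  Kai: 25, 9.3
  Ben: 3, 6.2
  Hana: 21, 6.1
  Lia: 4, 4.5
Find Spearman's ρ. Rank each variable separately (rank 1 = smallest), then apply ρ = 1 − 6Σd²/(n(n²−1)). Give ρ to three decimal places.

0.571

Ranks of variable 1: 3, 4, 5, 7, 1, 6, 2
Ranks of variable 2: 2, 6, 5, 7, 4, 3, 1
d = r₁ − r₂: 1, -2, 0, 0, -3, 3, 1
d²: 1, 4, 0, 0, 9, 9, 1; Σd² = 24
ρ = 1 − 6·24/(7·48) = 1 − 144/336 = 0.571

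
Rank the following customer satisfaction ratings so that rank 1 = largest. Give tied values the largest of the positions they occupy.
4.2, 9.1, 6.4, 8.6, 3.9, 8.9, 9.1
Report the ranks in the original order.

Sorted (descending): 9.1, 9.1, 8.9, 8.6, 6.4, 4.2, 3.9
The 2 values of 9.1 occupy positions 1–2 → each gets rank 2.

6, 2, 5, 4, 7, 3, 2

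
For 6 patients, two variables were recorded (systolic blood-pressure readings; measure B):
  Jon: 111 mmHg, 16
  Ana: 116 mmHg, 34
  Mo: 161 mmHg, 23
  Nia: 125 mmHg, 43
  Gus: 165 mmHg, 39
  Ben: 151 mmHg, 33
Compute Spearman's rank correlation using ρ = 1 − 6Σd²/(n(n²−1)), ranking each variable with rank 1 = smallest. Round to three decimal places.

0.314

Ranks of variable 1: 1, 2, 5, 3, 6, 4
Ranks of variable 2: 1, 4, 2, 6, 5, 3
d = r₁ − r₂: 0, -2, 3, -3, 1, 1
d²: 0, 4, 9, 9, 1, 1; Σd² = 24
ρ = 1 − 6·24/(6·35) = 1 − 144/210 = 0.314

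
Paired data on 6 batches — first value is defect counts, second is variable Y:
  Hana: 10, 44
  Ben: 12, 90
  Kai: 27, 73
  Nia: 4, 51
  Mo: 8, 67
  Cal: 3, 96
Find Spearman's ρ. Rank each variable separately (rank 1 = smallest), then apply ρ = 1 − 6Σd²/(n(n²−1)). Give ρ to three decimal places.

Ranks of variable 1: 4, 5, 6, 2, 3, 1
Ranks of variable 2: 1, 5, 4, 2, 3, 6
d = r₁ − r₂: 3, 0, 2, 0, 0, -5
d²: 9, 0, 4, 0, 0, 25; Σd² = 38
ρ = 1 − 6·38/(6·35) = 1 − 228/210 = -0.086

-0.086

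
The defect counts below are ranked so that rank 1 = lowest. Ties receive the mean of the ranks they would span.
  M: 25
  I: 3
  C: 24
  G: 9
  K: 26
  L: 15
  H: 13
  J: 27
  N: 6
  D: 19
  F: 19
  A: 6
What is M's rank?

Sorted (ascending): 3, 6, 6, 9, 13, 15, 19, 19, 24, 25, 26, 27
The 2 values of 6 occupy positions 2–3 → average rank (2+3)/2 = 2.5.
The 2 values of 19 occupy positions 7–8 → average rank (7+8)/2 = 7.5.
M has value 25 → rank 10.

10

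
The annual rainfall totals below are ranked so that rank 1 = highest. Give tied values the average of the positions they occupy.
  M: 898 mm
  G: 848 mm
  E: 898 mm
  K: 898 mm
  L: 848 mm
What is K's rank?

2

Sorted (descending): 898, 898, 898, 848, 848
The 3 values of 898 occupy positions 1–3 → average rank 2.
The 2 values of 848 occupy positions 4–5 → average rank (4+5)/2 = 4.5.
K has value 898 mm → rank 2.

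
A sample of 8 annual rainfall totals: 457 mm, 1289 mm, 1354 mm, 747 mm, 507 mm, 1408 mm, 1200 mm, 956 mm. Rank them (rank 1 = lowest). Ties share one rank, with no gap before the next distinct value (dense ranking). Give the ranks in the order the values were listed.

Sorted (ascending): 457, 507, 747, 956, 1200, 1289, 1354, 1408
No ties — each value takes its position as its rank.

1, 6, 7, 3, 2, 8, 5, 4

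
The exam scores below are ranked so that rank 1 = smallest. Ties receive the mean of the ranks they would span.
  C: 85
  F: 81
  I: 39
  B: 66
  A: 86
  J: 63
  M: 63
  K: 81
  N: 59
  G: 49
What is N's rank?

3

Sorted (ascending): 39, 49, 59, 63, 63, 66, 81, 81, 85, 86
The 2 values of 63 occupy positions 4–5 → average rank (4+5)/2 = 4.5.
The 2 values of 81 occupy positions 7–8 → average rank (7+8)/2 = 7.5.
N has value 59 → rank 3.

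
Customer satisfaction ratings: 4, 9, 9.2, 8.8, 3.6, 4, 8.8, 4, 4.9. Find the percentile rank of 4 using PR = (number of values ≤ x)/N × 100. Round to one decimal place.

44.4

N = 9.
Strictly below 4: 1. Equal to 4: 3.
PR = 4/9 × 100 = 44.4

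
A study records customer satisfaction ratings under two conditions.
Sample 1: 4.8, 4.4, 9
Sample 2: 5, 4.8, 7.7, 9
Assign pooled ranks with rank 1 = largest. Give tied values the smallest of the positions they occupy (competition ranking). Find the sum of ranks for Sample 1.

Sorted (descending): 9, 9, 7.7, 5, 4.8, 4.8, 4.4
The 2 values of 9 occupy positions 1–2 → each gets rank 1.
The 2 values of 4.8 occupy positions 5–6 → each gets rank 5.
Sample 1 values → pooled ranks: 4.8→5, 4.4→7, 9→1
Rank sum = 5 + 7 + 1 = 13

13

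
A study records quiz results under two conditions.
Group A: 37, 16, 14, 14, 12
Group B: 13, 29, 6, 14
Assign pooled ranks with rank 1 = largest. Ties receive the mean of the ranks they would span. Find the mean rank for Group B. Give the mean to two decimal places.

Sorted (descending): 37, 29, 16, 14, 14, 14, 13, 12, 6
The 3 values of 14 occupy positions 4–6 → average rank 5.
Group B values → pooled ranks: 13→7, 29→2, 6→9, 14→5
Mean rank = (7 + 2 + 9 + 5) / 4 = 5.75

5.75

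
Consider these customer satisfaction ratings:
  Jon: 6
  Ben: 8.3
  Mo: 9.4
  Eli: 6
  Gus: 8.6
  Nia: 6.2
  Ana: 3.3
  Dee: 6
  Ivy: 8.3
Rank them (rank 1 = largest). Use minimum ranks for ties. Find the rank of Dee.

Sorted (descending): 9.4, 8.6, 8.3, 8.3, 6.2, 6, 6, 6, 3.3
The 2 values of 8.3 occupy positions 3–4 → each gets rank 3.
The 3 values of 6 occupy positions 6–8 → each gets rank 6.
Dee has value 6 → rank 6.

6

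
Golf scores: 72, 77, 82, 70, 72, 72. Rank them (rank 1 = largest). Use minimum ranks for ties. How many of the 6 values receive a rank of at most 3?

Sorted (descending): 82, 77, 72, 72, 72, 70
The 3 values of 72 occupy positions 3–5 → each gets rank 3.
Ranks ≤ 3: {1, 2, 3, 3, 3} → 5 values.

5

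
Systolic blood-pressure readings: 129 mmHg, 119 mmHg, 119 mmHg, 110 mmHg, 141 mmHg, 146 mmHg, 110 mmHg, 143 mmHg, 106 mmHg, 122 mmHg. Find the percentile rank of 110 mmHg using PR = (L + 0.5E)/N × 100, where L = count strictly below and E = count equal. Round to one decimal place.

N = 10.
Strictly below 110: 1. Equal to 110: 2.
PR = (1 + 0.5·2)/10 × 100 = 20.0

20.0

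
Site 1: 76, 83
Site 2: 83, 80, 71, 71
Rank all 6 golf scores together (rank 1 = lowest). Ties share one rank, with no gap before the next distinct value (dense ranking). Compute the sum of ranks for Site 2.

9

Sorted (ascending): 71, 71, 76, 80, 83, 83
The 2 values of 71 share dense rank 1.
The 2 values of 83 share dense rank 4.
Remaining distinct values take the next consecutive integers.
Site 2 values → pooled ranks: 83→4, 80→3, 71→1, 71→1
Rank sum = 4 + 3 + 1 + 1 = 9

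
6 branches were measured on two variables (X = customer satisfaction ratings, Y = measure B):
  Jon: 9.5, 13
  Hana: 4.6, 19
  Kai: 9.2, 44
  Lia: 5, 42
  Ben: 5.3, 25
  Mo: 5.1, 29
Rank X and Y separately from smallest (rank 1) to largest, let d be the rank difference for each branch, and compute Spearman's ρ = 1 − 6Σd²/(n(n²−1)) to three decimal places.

-0.086

Ranks of variable 1: 6, 1, 5, 2, 4, 3
Ranks of variable 2: 1, 2, 6, 5, 3, 4
d = r₁ − r₂: 5, -1, -1, -3, 1, -1
d²: 25, 1, 1, 9, 1, 1; Σd² = 38
ρ = 1 − 6·38/(6·35) = 1 − 228/210 = -0.086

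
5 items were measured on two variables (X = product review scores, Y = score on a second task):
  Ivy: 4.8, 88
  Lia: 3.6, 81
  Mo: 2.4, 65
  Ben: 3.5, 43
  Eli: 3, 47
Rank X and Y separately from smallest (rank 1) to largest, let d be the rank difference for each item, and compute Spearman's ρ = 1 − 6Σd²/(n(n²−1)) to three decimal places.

0.600

Ranks of variable 1: 5, 4, 1, 3, 2
Ranks of variable 2: 5, 4, 3, 1, 2
d = r₁ − r₂: 0, 0, -2, 2, 0
d²: 0, 0, 4, 4, 0; Σd² = 8
ρ = 1 − 6·8/(5·24) = 1 − 48/120 = 0.600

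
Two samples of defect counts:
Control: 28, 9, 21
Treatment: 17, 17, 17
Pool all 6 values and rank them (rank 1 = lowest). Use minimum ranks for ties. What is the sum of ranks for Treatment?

Sorted (ascending): 9, 17, 17, 17, 21, 28
The 3 values of 17 occupy positions 2–4 → each gets rank 2.
Treatment values → pooled ranks: 17→2, 17→2, 17→2
Rank sum = 2 + 2 + 2 = 6

6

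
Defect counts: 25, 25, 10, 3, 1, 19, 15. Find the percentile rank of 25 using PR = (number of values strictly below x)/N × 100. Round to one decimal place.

71.4

N = 7.
Strictly below 25: 5. Equal to 25: 2.
PR = 5/7 × 100 = 71.4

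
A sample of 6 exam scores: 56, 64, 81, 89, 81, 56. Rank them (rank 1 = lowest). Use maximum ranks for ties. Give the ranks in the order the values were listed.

2, 3, 5, 6, 5, 2

Sorted (ascending): 56, 56, 64, 81, 81, 89
The 2 values of 56 occupy positions 1–2 → each gets rank 2.
The 2 values of 81 occupy positions 4–5 → each gets rank 5.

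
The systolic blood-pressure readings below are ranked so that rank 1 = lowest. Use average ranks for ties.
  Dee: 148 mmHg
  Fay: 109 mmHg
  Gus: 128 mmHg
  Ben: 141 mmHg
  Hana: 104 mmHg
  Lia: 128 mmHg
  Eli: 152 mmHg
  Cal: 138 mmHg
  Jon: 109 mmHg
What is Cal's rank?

Sorted (ascending): 104, 109, 109, 128, 128, 138, 141, 148, 152
The 2 values of 109 occupy positions 2–3 → average rank (2+3)/2 = 2.5.
The 2 values of 128 occupy positions 4–5 → average rank (4+5)/2 = 4.5.
Cal has value 138 mmHg → rank 6.

6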